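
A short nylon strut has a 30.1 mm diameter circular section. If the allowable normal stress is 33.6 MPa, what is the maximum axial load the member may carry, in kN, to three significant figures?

23.9 kN

A = 711.6 mm².
P_max = σ_allow · A = 33.6 · 711.6 = 23910 N = 23.91 kN.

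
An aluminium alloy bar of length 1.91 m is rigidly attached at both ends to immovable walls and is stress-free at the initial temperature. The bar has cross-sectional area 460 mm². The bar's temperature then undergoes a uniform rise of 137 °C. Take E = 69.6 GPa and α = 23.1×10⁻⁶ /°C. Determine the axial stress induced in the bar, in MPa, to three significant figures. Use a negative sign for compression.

-220 MPa

Free thermal expansion αLΔT = 23.1e-6 · 1910 · 137 = 6.045 mm.
The walls impose strain ε = −(6.045)/1910 = -3.1647e-03; σ = Eε = 69600 · -3.1647e-03 = -220.3 MPa.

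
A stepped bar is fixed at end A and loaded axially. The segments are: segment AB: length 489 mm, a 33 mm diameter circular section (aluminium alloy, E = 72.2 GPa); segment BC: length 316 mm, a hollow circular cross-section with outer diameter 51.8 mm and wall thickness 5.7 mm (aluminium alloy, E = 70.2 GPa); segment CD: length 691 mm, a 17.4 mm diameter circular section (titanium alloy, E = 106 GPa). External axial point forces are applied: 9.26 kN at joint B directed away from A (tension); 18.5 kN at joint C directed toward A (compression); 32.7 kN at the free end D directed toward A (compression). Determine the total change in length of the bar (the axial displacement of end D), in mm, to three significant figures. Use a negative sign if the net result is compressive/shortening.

Internal axial forces (sectioning from the free end, tension +): N_CD = -32.7 kN, N_BC = -51.2 kN, N_AB = -41.94 kN.
A_AB = 855.3 mm².
A_BC = 825.5 mm².
A_CD = 237.8 mm².
δ_AB = -41940·489/(855.3·72200) = -0.3321 mm
δ_BC = -51200·316/(825.5·70200) = -0.2792 mm
δ_CD = -32700·691/(237.8·106000) = -0.8965 mm
δ = Σδ_i = -1.508 mm.

-1.51 mm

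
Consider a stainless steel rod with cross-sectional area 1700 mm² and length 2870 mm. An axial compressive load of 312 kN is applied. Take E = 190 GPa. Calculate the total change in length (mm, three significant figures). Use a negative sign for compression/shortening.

-2.77 mm

δ_mech = NL/(AE) = -312000·2870/(1700·190000) = -2.772 mm.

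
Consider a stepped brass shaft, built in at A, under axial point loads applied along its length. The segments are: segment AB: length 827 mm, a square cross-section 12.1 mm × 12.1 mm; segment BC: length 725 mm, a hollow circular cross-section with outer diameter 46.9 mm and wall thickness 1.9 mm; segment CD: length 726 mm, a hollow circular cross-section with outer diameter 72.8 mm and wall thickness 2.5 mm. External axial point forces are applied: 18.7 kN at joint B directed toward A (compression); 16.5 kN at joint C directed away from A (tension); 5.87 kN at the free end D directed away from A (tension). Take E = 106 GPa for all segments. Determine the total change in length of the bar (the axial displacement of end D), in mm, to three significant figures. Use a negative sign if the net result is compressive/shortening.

0.838 mm

Internal axial forces (sectioning from the free end, tension +): N_CD = 5.87 kN, N_BC = 22.37 kN, N_AB = 3.67 kN.
A_AB = 146.4 mm².
A_BC = 268.6 mm².
A_CD = 552.1 mm².
δ_AB = 3670·827/(146.4·106000) = 0.1956 mm
δ_BC = 22370·725/(268.6·106000) = 0.5696 mm
δ_CD = 5870·726/(552.1·106000) = 0.07282 mm
δ = Σδ_i = 0.838 mm.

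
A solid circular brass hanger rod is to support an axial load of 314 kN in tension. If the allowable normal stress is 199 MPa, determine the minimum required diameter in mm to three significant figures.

Required area A ≥ P/σ_allow = 314000/199 = 1578 mm².
For a solid circular section, d ≥ √(4A/π) = 44.82 mm.

44.8 mm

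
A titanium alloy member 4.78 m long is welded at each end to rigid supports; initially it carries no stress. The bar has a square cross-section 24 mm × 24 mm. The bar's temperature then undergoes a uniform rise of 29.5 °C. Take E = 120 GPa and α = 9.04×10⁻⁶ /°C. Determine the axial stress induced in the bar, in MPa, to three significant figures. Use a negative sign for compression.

-32.0 MPa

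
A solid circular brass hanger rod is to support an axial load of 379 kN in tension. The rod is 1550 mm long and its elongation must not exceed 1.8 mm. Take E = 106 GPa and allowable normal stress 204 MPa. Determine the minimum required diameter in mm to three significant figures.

Required area A ≥ P/σ_allow = 379000/204 = 1858 mm².
For a solid circular section, d ≥ √(4A/π) = 48.64 mm.
Elongation limit: A ≥ PL/(Eδ_allow) = 379000·1550/(106000·1.8) = 3079 mm² ⇒ d ≥ 62.61 mm.
The elongation limit governs.

62.6 mm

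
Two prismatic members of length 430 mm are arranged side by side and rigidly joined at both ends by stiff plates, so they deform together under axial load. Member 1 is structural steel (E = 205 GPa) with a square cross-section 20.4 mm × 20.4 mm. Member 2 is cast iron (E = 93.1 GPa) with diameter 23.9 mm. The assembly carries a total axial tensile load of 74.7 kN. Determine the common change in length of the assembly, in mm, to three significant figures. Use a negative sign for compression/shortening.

A_1 = 416.2 mm².
A_2 = 448.6 mm².
Equal strain + equilibrium ⇒ each member carries load in proportion to AE: A₁E₁ = 85310000 N, A₂E₂ = 41770000 N, ΣAE = 127100000 N.
δ = PL/ΣAE = 74700·430/127100000 = 0.2528 mm.

0.253 mm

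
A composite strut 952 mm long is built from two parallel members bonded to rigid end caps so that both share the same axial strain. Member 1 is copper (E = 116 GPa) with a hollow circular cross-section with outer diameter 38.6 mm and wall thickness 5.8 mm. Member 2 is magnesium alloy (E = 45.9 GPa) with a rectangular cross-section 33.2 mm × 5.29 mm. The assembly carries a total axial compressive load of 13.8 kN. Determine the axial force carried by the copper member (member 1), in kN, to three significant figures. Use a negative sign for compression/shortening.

A_1 = 597.7 mm².
A_2 = 175.6 mm².
Equal strain + equilibrium ⇒ each member carries load in proportion to AE: A₁E₁ = 69330000 N, A₂E₂ = 8061000 N, ΣAE = 77390000 N.
F₁ = P·A₁E₁/ΣAE = -13800·69330000/77390000 = -12360 N.

-12.4 kN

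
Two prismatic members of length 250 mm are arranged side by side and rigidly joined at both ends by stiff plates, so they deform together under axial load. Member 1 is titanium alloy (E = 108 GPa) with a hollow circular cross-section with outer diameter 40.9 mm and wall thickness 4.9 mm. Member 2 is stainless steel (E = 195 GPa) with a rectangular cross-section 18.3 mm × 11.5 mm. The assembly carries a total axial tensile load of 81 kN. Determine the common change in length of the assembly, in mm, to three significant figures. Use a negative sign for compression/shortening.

A_1 = 554.2 mm².
A_2 = 210.5 mm².
Equal strain + equilibrium ⇒ each member carries load in proportion to AE: A₁E₁ = 59850000 N, A₂E₂ = 41040000 N, ΣAE = 100900000 N.
δ = PL/ΣAE = 81000·250/100900000 = 0.2007 mm.

0.201 mm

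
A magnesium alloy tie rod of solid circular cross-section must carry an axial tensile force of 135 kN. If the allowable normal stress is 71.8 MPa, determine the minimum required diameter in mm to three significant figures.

Required area A ≥ P/σ_allow = 135000/71.8 = 1880 mm².
For a solid circular section, d ≥ √(4A/π) = 48.93 mm.

48.9 mm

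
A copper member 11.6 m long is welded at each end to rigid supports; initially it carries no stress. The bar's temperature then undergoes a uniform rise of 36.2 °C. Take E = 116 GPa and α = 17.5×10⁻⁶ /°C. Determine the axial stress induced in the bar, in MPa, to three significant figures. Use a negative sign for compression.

-73.5 MPa

Free thermal expansion αLΔT = 17.5e-6 · 11600 · 36.2 = 7.349 mm.
The walls impose strain ε = −(7.349)/11600 = -6.3350e-04; σ = Eε = 116000 · -6.3350e-04 = -73.49 MPa.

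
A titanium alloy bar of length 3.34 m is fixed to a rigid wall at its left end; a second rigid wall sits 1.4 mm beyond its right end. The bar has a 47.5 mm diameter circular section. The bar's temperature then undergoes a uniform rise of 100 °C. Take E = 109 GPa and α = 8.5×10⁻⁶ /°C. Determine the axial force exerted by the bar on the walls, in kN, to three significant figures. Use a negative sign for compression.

Free thermal expansion αLΔT = 8.5e-6 · 3340 · 100 = 2.839 mm.
The walls engage after the gap closes; constrained expansion = 2.839 − 1.4 = 1.439 mm.
The walls impose strain ε = −(1.439)/3340 = -4.3084e-04; σ = Eε = 109000 · -4.3084e-04 = -46.96 MPa.
Wall reaction R = σ·A = -46.96·1772 = -83220 N = -83.22 kN.

-83.2 kN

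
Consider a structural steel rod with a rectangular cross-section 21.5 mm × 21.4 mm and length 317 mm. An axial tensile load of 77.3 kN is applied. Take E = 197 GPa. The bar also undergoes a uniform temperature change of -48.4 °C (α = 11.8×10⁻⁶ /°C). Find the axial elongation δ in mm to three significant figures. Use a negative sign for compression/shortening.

0.0893 mm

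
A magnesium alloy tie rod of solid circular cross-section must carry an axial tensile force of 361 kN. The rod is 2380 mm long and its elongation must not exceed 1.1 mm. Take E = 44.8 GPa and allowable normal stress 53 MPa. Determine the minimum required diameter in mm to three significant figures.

149 mm

Required area A ≥ P/σ_allow = 361000/53 = 6811 mm².
For a solid circular section, d ≥ √(4A/π) = 93.13 mm.
Elongation limit: A ≥ PL/(Eδ_allow) = 361000·2380/(44800·1.1) = 17430 mm² ⇒ d ≥ 149 mm.
The elongation limit governs.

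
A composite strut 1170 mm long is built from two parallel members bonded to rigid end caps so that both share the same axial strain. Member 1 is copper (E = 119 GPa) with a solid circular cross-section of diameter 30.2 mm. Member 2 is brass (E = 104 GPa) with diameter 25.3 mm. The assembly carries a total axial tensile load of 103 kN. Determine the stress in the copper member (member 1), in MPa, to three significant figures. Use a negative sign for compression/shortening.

A_1 = 716.3 mm².
A_2 = 502.7 mm².
Equal strain + equilibrium ⇒ each member carries load in proportion to AE: A₁E₁ = 85240000 N, A₂E₂ = 52280000 N, ΣAE = 137500000 N.
σ₁ = P·E₁/ΣAE = 103000·119000/137500000 = 89.13 MPa.

89.1 MPa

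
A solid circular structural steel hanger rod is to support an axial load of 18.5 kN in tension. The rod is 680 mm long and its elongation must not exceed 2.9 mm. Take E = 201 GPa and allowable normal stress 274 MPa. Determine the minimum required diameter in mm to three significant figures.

Required area A ≥ P/σ_allow = 18500/274 = 67.52 mm².
For a solid circular section, d ≥ √(4A/π) = 9.272 mm.
Elongation limit: A ≥ PL/(Eδ_allow) = 18500·680/(201000·2.9) = 21.58 mm² ⇒ d ≥ 5.242 mm.
The stress limit governs.

9.27 mm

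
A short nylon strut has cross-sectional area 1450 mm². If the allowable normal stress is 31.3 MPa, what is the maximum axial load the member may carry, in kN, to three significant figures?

45.4 kN

P_max = σ_allow · A = 31.3 · 1450 = 45380 N = 45.38 kN.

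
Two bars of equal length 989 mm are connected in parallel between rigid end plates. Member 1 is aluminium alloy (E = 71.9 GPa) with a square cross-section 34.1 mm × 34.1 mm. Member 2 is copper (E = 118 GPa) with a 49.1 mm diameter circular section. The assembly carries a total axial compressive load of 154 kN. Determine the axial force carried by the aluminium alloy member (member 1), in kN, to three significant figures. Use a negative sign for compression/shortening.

-41.9 kN

A_1 = 1163 mm².
A_2 = 1893 mm².
Equal strain + equilibrium ⇒ each member carries load in proportion to AE: A₁E₁ = 83610000 N, A₂E₂ = 223400000 N, ΣAE = 307000000 N.
F₁ = P·A₁E₁/ΣAE = -154000·83610000/307000000 = -41930 N.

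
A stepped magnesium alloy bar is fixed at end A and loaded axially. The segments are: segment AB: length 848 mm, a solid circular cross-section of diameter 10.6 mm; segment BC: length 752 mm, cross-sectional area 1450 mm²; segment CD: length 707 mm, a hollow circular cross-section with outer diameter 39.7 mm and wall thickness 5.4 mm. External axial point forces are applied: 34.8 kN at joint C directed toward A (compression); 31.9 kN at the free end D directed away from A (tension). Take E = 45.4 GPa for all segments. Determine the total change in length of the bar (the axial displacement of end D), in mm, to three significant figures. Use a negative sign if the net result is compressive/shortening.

Internal axial forces (sectioning from the free end, tension +): N_CD = 31.9 kN, N_BC = -2.9 kN, N_AB = -2.9 kN.
A_AB = 88.25 mm².
A_CD = 581.9 mm².
δ_AB = -2900·848/(88.25·45400) = -0.6138 mm
δ_BC = -2900·752/(1450·45400) = -0.03313 mm
δ_CD = 31900·707/(581.9·45400) = 0.8537 mm
δ = Σδ_i = 0.2068 mm.

0.207 mm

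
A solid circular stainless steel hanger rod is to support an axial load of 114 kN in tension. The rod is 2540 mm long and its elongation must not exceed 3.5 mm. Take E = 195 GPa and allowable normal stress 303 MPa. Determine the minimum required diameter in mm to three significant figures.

Required area A ≥ P/σ_allow = 114000/303 = 376.2 mm².
For a solid circular section, d ≥ √(4A/π) = 21.89 mm.
Elongation limit: A ≥ PL/(Eδ_allow) = 114000·2540/(195000·3.5) = 424.3 mm² ⇒ d ≥ 23.24 mm.
The elongation limit governs.

23.2 mm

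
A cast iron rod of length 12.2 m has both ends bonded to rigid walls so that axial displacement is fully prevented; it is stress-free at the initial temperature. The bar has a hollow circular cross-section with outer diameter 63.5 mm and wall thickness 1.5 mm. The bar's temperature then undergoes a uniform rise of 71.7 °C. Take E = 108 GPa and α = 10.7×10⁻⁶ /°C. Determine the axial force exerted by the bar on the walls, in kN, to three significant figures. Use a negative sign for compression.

-24.2 kN

Free thermal expansion αLΔT = 10.7e-6 · 12200 · 71.7 = 9.36 mm.
The walls impose strain ε = −(9.36)/12200 = -7.6719e-04; σ = Eε = 108000 · -7.6719e-04 = -82.86 MPa.
Wall reaction R = σ·A = -82.86·292.2 = -24210 N = -24.21 kN.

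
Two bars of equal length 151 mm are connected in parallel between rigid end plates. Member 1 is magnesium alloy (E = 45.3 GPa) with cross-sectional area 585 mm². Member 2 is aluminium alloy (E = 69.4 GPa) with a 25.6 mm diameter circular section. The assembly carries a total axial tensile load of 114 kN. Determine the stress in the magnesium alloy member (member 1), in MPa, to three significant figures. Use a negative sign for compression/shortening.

83.0 MPa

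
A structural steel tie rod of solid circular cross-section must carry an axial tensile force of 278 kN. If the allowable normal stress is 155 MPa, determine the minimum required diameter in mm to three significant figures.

47.8 mm

Required area A ≥ P/σ_allow = 278000/155 = 1794 mm².
For a solid circular section, d ≥ √(4A/π) = 47.79 mm.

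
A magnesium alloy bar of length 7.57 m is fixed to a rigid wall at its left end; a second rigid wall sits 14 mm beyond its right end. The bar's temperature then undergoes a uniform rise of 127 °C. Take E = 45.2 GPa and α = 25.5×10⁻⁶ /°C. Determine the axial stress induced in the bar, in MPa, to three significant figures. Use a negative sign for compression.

Free thermal expansion αLΔT = 25.5e-6 · 7570 · 127 = 24.52 mm.
The walls engage after the gap closes; constrained expansion = 24.52 − 14 = 10.52 mm.
The walls impose strain ε = −(10.52)/7570 = -1.3891e-03; σ = Eε = 45200 · -1.3891e-03 = -62.79 MPa.

-62.8 MPa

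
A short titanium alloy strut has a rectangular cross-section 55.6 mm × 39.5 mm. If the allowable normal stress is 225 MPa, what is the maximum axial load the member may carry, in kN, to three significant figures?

494 kN

A = 2196 mm².
P_max = σ_allow · A = 225 · 2196 = 494100 N = 494.1 kN.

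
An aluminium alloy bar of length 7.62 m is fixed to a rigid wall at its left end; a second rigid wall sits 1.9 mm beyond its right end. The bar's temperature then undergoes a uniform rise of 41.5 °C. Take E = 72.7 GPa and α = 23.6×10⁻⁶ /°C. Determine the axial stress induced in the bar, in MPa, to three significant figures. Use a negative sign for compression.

Free thermal expansion αLΔT = 23.6e-6 · 7620 · 41.5 = 7.463 mm.
The walls engage after the gap closes; constrained expansion = 7.463 − 1.9 = 5.563 mm.
The walls impose strain ε = −(5.563)/7620 = -7.3006e-04; σ = Eε = 72700 · -7.3006e-04 = -53.08 MPa.

-53.1 MPa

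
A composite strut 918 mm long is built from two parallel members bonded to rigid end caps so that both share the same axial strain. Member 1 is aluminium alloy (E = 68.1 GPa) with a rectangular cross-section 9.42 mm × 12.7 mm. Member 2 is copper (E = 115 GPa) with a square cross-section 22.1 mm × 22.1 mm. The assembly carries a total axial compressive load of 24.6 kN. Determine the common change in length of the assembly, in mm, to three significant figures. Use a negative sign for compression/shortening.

A_1 = 119.6 mm².
A_2 = 488.4 mm².
Equal strain + equilibrium ⇒ each member carries load in proportion to AE: A₁E₁ = 8147000 N, A₂E₂ = 56170000 N, ΣAE = 64310000 N.
δ = PL/ΣAE = -24600·918/64310000 = -0.3511 mm.

-0.351 mm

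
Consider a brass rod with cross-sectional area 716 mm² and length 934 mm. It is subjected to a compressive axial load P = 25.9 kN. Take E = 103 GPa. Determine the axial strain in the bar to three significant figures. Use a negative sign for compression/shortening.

σ = N/A = -36.17 MPa; ε = σ/E = -36.17/103000 = -3.512e-04.

-3.51e-04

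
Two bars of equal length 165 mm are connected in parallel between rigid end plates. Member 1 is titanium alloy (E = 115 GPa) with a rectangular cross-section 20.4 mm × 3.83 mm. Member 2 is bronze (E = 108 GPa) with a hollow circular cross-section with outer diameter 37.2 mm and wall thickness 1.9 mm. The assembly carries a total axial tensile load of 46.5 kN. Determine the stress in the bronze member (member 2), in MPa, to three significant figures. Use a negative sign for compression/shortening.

158 MPa

A_1 = 78.13 mm².
A_2 = 210.7 mm².
Equal strain + equilibrium ⇒ each member carries load in proportion to AE: A₁E₁ = 8985000 N, A₂E₂ = 22760000 N, ΣAE = 31740000 N.
σ₂ = P·E₂/ΣAE = 46500·108000/31740000 = 158.2 MPa.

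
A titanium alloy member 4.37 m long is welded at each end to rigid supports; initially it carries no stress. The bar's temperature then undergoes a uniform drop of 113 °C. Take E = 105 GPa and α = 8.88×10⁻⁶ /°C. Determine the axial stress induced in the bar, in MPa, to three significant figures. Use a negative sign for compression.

105 MPa

Free thermal expansion αLΔT = 8.88e-6 · 4370 · -113 = -4.385 mm.
The walls impose strain ε = −(-4.385)/4370 = 1.0034e-03; σ = Eε = 105000 · 1.0034e-03 = 105.4 MPa.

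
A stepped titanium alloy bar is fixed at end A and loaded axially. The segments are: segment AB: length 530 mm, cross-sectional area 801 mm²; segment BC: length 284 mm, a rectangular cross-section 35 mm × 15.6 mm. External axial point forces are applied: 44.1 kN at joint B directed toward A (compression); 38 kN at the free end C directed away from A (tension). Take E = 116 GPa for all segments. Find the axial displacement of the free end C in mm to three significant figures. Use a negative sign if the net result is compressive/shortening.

Internal axial forces (sectioning from the free end, tension +): N_BC = 38 kN, N_AB = -6.1 kN.
A_BC = 546 mm².
δ_AB = -6100·530/(801·116000) = -0.03479 mm
δ_BC = 38000·284/(546·116000) = 0.1704 mm
δ = Σδ_i = 0.1356 mm.

0.136 mm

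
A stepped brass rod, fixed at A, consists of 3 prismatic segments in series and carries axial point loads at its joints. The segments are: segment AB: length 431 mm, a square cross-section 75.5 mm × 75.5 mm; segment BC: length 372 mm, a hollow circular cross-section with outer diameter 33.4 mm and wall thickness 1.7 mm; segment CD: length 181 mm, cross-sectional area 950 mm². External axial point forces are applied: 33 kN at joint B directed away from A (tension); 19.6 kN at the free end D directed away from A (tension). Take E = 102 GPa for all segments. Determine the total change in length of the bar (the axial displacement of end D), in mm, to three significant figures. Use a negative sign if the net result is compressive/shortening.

Internal axial forces (sectioning from the free end, tension +): N_CD = 19.6 kN, N_BC = 19.6 kN, N_AB = 52.6 kN.
A_AB = 5700 mm².
A_BC = 169.3 mm².
δ_AB = 52600·431/(5700·102000) = 0.03899 mm
δ_BC = 19600·372/(169.3·102000) = 0.4222 mm
δ_CD = 19600·181/(950·102000) = 0.03661 mm
δ = Σδ_i = 0.4978 mm.

0.498 mm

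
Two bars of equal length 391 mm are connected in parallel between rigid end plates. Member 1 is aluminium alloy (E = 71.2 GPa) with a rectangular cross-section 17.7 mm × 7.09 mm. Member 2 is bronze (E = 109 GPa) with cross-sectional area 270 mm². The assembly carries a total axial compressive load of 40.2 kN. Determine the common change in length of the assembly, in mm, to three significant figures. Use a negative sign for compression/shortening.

-0.410 mm

A_1 = 125.5 mm².
Equal strain + equilibrium ⇒ each member carries load in proportion to AE: A₁E₁ = 8935000 N, A₂E₂ = 29430000 N, ΣAE = 38370000 N.
δ = PL/ΣAE = -40200·391/38370000 = -0.4097 mm.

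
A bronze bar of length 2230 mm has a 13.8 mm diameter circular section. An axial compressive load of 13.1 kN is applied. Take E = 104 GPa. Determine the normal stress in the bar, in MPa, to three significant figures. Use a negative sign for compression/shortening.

-87.6 MPa

A = 149.6 mm².
σ = N/A = -13100/149.6 = -87.58 MPa.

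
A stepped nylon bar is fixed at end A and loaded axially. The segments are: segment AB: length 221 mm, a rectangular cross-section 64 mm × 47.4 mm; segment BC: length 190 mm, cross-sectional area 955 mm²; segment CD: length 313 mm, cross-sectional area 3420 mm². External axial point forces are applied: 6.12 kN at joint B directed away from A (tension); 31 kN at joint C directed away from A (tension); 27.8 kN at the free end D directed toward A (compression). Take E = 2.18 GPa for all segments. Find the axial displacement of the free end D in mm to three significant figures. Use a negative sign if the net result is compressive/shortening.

-0.564 mm

Internal axial forces (sectioning from the free end, tension +): N_CD = -27.8 kN, N_BC = 3.2 kN, N_AB = 9.32 kN.
A_AB = 3034 mm².
δ_AB = 9320·221/(3034·2180) = 0.3115 mm
δ_BC = 3200·190/(955·2180) = 0.292 mm
δ_CD = -27800·313/(3420·2180) = -1.167 mm
δ = Σδ_i = -0.5636 mm.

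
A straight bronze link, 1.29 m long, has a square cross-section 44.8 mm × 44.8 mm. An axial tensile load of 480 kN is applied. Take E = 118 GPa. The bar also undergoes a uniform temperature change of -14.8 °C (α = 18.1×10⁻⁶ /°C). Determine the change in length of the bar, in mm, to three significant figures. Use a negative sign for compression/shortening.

2.27 mm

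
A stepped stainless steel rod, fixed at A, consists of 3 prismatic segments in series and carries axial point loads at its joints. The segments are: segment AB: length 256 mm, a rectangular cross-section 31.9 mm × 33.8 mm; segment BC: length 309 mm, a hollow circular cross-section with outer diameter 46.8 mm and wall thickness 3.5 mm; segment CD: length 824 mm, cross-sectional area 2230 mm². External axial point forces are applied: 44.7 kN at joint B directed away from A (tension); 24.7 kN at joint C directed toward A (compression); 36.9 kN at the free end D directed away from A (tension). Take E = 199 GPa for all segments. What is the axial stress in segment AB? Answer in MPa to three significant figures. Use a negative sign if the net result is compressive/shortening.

Internal axial forces (sectioning from the free end, tension +): N_CD = 36.9 kN, N_BC = 12.2 kN, N_AB = 56.9 kN.
A_AB = 1078 mm².
σ_AB = N_AB/A_AB = 56900/1078 = 52.77 MPa.

52.8 MPa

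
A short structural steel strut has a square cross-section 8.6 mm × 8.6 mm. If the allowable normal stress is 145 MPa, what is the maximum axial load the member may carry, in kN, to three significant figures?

10.7 kN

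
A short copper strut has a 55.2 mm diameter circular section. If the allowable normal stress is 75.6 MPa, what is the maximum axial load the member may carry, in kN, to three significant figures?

181 kN

A = 2393 mm².
P_max = σ_allow · A = 75.6 · 2393 = 180900 N = 180.9 kN.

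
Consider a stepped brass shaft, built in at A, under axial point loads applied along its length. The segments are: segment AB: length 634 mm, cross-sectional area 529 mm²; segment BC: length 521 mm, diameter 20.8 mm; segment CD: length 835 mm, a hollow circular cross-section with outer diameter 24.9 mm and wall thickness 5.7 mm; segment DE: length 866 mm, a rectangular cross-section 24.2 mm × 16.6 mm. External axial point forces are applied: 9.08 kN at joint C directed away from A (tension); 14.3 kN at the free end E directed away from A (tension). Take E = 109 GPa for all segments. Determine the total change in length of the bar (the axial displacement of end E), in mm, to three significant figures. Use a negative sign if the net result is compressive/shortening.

Internal axial forces (sectioning from the free end, tension +): N_DE = 14.3 kN, N_CD = 14.3 kN, N_BC = 23.38 kN, N_AB = 23.38 kN.
A_BC = 339.8 mm².
A_CD = 343.8 mm².
A_DE = 401.7 mm².
δ_AB = 23380·634/(529·109000) = 0.2571 mm
δ_BC = 23380·521/(339.8·109000) = 0.3289 mm
δ_CD = 14300·835/(343.8·109000) = 0.3186 mm
δ_DE = 14300·866/(401.7·109000) = 0.2828 mm
δ = Σδ_i = 1.187 mm.

1.19 mm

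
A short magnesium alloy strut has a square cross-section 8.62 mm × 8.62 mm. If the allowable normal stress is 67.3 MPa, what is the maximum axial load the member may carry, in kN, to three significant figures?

5.00 kN

A = 74.3 mm².
P_max = σ_allow · A = 67.3 · 74.3 = 5001 N = 5.001 kN.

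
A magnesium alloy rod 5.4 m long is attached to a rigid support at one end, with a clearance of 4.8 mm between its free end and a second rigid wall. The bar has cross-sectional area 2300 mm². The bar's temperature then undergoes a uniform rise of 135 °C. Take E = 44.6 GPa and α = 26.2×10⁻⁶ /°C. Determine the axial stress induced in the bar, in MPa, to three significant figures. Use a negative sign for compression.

-118 MPa

Free thermal expansion αLΔT = 26.2e-6 · 5400 · 135 = 19.1 mm.
The walls engage after the gap closes; constrained expansion = 19.1 − 4.8 = 14.3 mm.
The walls impose strain ε = −(14.3)/5400 = -2.6481e-03; σ = Eε = 44600 · -2.6481e-03 = -118.1 MPa.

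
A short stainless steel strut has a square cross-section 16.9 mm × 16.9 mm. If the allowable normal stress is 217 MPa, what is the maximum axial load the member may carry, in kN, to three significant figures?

62.0 kN

A = 285.6 mm².
P_max = σ_allow · A = 217 · 285.6 = 61980 N = 61.98 kN.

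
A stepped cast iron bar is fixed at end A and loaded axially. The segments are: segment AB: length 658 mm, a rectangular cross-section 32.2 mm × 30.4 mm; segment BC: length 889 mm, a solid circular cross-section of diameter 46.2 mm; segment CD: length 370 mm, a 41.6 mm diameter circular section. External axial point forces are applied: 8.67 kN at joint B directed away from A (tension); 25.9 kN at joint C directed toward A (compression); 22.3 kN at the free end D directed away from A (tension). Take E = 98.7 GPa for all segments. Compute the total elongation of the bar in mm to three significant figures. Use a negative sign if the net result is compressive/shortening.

0.0767 mm

Internal axial forces (sectioning from the free end, tension +): N_CD = 22.3 kN, N_BC = -3.6 kN, N_AB = 5.07 kN.
A_AB = 978.9 mm².
A_BC = 1676 mm².
A_CD = 1359 mm².
δ_AB = 5070·658/(978.9·98700) = 0.03453 mm
δ_BC = -3600·889/(1676·98700) = -0.01934 mm
δ_CD = 22300·370/(1359·98700) = 0.06151 mm
δ = Σδ_i = 0.07669 mm.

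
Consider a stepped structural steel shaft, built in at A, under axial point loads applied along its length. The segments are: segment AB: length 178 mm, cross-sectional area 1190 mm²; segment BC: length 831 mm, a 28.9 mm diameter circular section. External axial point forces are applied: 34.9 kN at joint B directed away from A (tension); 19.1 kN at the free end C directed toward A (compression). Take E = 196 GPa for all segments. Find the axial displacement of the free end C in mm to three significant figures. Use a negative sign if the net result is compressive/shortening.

Internal axial forces (sectioning from the free end, tension +): N_BC = -19.1 kN, N_AB = 15.8 kN.
A_BC = 656 mm².
δ_AB = 15800·178/(1190·196000) = 0.01206 mm
δ_BC = -19100·831/(656·196000) = -0.1235 mm
δ = Σδ_i = -0.1114 mm.

-0.111 mm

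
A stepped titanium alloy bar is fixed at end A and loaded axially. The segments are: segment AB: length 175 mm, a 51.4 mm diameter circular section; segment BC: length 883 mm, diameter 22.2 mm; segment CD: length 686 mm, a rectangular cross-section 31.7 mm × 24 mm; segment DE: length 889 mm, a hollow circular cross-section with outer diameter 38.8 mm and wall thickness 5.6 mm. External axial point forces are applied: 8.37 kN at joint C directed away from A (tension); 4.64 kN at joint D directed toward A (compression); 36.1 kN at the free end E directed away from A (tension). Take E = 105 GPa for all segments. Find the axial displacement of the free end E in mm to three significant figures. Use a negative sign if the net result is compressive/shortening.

Internal axial forces (sectioning from the free end, tension +): N_DE = 36.1 kN, N_CD = 31.46 kN, N_BC = 39.83 kN, N_AB = 39.83 kN.
A_AB = 2075 mm².
A_BC = 387.1 mm².
A_CD = 760.8 mm².
A_DE = 584.1 mm².
δ_AB = 39830·175/(2075·105000) = 0.03199 mm
δ_BC = 39830·883/(387.1·105000) = 0.8653 mm
δ_CD = 31460·686/(760.8·105000) = 0.2702 mm
δ_DE = 36100·889/(584.1·105000) = 0.5233 mm
δ = Σδ_i = 1.691 mm.

1.69 mm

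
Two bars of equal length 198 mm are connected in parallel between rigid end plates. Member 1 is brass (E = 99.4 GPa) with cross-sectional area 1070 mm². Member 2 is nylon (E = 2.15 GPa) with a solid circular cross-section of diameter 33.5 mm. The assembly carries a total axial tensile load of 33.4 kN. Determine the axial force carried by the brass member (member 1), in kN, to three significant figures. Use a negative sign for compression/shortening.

32.8 kN

A_2 = 881.4 mm².
Equal strain + equilibrium ⇒ each member carries load in proportion to AE: A₁E₁ = 106400000 N, A₂E₂ = 1895000 N, ΣAE = 108300000 N.
F₁ = P·A₁E₁/ΣAE = 33400·106400000/108300000 = 32820 N.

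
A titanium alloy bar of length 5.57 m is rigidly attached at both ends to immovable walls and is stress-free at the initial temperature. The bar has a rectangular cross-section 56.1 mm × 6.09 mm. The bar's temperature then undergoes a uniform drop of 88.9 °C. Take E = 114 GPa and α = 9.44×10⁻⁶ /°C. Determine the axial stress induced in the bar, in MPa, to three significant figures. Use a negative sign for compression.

95.7 MPa

Free thermal expansion αLΔT = 9.44e-6 · 5570 · -88.9 = -4.674 mm.
The walls impose strain ε = −(-4.674)/5570 = 8.3922e-04; σ = Eε = 114000 · 8.3922e-04 = 95.67 MPa.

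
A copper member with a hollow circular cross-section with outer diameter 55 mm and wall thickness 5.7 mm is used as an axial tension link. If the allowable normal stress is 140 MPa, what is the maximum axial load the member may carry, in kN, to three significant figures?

124 kN

A = 882.8 mm².
P_max = σ_allow · A = 140 · 882.8 = 123600 N = 123.6 kN.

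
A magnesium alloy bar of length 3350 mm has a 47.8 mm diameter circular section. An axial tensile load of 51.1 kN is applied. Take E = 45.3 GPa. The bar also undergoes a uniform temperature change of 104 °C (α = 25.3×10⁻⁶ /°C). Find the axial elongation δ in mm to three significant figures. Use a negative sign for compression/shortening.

A = 1795 mm².
δ_mech = NL/(AE) = 51100·3350/(1795·45300) = 2.106 mm.
δ_thermal = αLΔT = 25.3e-6·3350·104 = 8.815 mm.
δ = δ_mech + δ_thermal = 10.92 mm.

10.9 mm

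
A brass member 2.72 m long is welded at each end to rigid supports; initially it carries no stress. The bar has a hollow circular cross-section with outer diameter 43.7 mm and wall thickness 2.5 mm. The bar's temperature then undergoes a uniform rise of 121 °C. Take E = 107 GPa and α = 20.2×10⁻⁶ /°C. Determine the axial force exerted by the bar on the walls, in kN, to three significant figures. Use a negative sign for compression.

-84.6 kN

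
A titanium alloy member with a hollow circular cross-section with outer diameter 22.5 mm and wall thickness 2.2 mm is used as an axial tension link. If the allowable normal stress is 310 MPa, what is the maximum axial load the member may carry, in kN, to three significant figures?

43.5 kN

A = 140.3 mm².
P_max = σ_allow · A = 310 · 140.3 = 43490 N = 43.49 kN.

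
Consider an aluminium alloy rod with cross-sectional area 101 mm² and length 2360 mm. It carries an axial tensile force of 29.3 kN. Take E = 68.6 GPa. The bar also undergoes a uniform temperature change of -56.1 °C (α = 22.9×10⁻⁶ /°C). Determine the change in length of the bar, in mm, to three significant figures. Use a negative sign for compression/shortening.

6.95 mm

δ_mech = NL/(AE) = 29300·2360/(101·68600) = 9.98 mm.
δ_thermal = αLΔT = 22.9e-6·2360·-56.1 = -3.032 mm.
δ = δ_mech + δ_thermal = 6.948 mm.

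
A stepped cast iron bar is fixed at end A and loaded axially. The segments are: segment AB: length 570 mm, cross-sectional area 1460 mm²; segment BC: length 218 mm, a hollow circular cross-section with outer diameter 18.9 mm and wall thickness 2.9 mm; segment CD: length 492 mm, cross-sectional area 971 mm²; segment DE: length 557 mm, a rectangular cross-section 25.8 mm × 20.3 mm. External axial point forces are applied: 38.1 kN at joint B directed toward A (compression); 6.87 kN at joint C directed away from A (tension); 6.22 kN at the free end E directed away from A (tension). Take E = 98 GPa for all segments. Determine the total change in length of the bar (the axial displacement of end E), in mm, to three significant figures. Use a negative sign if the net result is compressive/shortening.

Internal axial forces (sectioning from the free end, tension +): N_DE = 6.22 kN, N_CD = 6.22 kN, N_BC = 13.09 kN, N_AB = -25.01 kN.
A_BC = 145.8 mm².
A_DE = 523.7 mm².
δ_AB = -25010·570/(1460·98000) = -0.09963 mm
δ_BC = 13090·218/(145.8·98000) = 0.1998 mm
δ_CD = 6220·492/(971·98000) = 0.03216 mm
δ_DE = 6220·557/(523.7·98000) = 0.0675 mm
δ = Σδ_i = 0.1998 mm.

0.200 mm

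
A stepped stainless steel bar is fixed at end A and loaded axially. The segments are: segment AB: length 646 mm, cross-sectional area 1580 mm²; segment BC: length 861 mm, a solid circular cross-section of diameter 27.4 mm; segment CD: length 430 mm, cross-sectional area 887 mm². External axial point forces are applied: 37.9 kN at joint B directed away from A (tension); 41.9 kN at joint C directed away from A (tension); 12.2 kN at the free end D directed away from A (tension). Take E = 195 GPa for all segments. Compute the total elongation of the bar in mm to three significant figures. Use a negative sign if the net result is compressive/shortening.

Internal axial forces (sectioning from the free end, tension +): N_CD = 12.2 kN, N_BC = 54.1 kN, N_AB = 92 kN.
A_BC = 589.6 mm².
δ_AB = 92000·646/(1580·195000) = 0.1929 mm
δ_BC = 54100·861/(589.6·195000) = 0.4051 mm
δ_CD = 12200·430/(887·195000) = 0.03033 mm
δ = Σδ_i = 0.6283 mm.

0.628 mm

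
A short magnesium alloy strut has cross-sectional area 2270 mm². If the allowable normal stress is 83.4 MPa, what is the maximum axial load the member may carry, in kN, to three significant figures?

P_max = σ_allow · A = 83.4 · 2270 = 189300 N = 189.3 kN.

189 kN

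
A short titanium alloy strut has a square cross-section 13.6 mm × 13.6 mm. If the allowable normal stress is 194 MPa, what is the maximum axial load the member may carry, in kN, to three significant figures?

A = 185 mm².
P_max = σ_allow · A = 194 · 185 = 35880 N = 35.88 kN.

35.9 kN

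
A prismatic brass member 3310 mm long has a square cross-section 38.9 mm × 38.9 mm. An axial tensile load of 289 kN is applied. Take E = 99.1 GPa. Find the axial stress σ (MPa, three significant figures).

191 MPa

A = 1513 mm².
σ = N/A = 289000/1513 = 191 MPa.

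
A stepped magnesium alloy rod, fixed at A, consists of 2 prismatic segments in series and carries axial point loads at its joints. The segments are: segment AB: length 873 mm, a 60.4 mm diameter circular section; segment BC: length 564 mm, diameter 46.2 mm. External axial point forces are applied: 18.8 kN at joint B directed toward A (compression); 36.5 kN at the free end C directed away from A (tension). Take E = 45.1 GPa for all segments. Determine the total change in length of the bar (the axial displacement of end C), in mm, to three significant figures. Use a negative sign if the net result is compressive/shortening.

Internal axial forces (sectioning from the free end, tension +): N_BC = 36.5 kN, N_AB = 17.7 kN.
A_AB = 2865 mm².
A_BC = 1676 mm².
δ_AB = 17700·873/(2865·45100) = 0.1196 mm
δ_BC = 36500·564/(1676·45100) = 0.2723 mm
δ = Σδ_i = 0.3919 mm.

0.392 mm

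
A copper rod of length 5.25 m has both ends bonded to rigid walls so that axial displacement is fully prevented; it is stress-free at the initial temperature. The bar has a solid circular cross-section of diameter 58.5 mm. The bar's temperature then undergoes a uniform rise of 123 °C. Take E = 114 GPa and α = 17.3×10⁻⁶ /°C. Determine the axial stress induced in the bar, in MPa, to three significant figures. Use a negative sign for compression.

Free thermal expansion αLΔT = 17.3e-6 · 5250 · 123 = 11.17 mm.
The walls impose strain ε = −(11.17)/5250 = -2.1279e-03; σ = Eε = 114000 · -2.1279e-03 = -242.6 MPa.

-243 MPa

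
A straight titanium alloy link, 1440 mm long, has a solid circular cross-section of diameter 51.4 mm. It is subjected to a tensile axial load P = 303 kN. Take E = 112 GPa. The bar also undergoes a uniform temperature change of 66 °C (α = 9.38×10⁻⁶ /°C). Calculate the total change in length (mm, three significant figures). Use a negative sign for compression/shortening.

A = 2075 mm².
δ_mech = NL/(AE) = 303000·1440/(2075·112000) = 1.877 mm.
δ_thermal = αLΔT = 9.38e-6·1440·66 = 0.8915 mm.
δ = δ_mech + δ_thermal = 2.769 mm.

2.77 mm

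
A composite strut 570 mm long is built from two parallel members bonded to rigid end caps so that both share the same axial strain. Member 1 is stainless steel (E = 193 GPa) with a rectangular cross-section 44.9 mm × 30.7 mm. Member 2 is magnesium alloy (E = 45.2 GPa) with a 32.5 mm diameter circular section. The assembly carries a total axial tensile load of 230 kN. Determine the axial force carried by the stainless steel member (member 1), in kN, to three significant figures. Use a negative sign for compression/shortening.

A_1 = 1378 mm².
A_2 = 829.6 mm².
Equal strain + equilibrium ⇒ each member carries load in proportion to AE: A₁E₁ = 266000000 N, A₂E₂ = 37500000 N, ΣAE = 303500000 N.
F₁ = P·A₁E₁/ΣAE = 230000·266000000/303500000 = 201600 N.

202 kN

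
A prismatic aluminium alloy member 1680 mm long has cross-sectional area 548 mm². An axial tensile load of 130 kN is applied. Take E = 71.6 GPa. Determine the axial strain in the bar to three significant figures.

σ = N/A = 237.2 MPa; ε = σ/E = 237.2/71600 = 3.313e-03.

0.00331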